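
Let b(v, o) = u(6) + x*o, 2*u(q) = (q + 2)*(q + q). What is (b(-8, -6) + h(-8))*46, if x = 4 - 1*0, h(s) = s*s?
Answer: 4048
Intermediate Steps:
h(s) = s**2
u(q) = q*(2 + q) (u(q) = ((q + 2)*(q + q))/2 = ((2 + q)*(2*q))/2 = (2*q*(2 + q))/2 = q*(2 + q))
x = 4 (x = 4 + 0 = 4)
b(v, o) = 48 + 4*o (b(v, o) = 6*(2 + 6) + 4*o = 6*8 + 4*o = 48 + 4*o)
(b(-8, -6) + h(-8))*46 = ((48 + 4*(-6)) + (-8)**2)*46 = ((48 - 24) + 64)*46 = (24 + 64)*46 = 88*46 = 4048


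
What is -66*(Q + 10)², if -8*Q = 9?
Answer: -166353/32 ≈ -5198.5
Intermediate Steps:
Q = -9/8 (Q = -⅛*9 = -9/8 ≈ -1.1250)
-66*(Q + 10)² = -66*(-9/8 + 10)² = -66*(71/8)² = -66*5041/64 = -166353/32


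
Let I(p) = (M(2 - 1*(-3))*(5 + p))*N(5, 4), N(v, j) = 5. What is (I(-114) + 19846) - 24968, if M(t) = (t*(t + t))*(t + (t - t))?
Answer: -141372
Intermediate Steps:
M(t) = 2*t³ (M(t) = (t*(2*t))*(t + 0) = (2*t²)*t = 2*t³)
I(p) = 6250 + 1250*p (I(p) = ((2*(2 - 1*(-3))³)*(5 + p))*5 = ((2*(2 + 3)³)*(5 + p))*5 = ((2*5³)*(5 + p))*5 = ((2*125)*(5 + p))*5 = (250*(5 + p))*5 = (1250 + 250*p)*5 = 6250 + 1250*p)
(I(-114) + 19846) - 24968 = ((6250 + 1250*(-114)) + 19846) - 24968 = ((6250 - 142500) + 19846) - 24968 = (-136250 + 19846) - 24968 = -116404 - 24968 = -141372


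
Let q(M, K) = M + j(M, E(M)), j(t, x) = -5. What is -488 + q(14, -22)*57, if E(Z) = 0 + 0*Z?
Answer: 25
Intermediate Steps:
E(Z) = 0 (E(Z) = 0 + 0 = 0)
q(M, K) = -5 + M (q(M, K) = M - 5 = -5 + M)
-488 + q(14, -22)*57 = -488 + (-5 + 14)*57 = -488 + 9*57 = -488 + 513 = 25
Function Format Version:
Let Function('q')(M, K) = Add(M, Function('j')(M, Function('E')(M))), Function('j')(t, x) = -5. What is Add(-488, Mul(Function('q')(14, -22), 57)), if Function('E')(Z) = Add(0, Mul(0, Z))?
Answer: 25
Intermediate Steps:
Function('E')(Z) = 0 (Function('E')(Z) = Add(0, 0) = 0)
Function('q')(M, K) = Add(-5, M) (Function('q')(M, K) = Add(M, -5) = Add(-5, M))
Add(-488, Mul(Function('q')(14, -22), 57)) = Add(-488, Mul(Add(-5, 14), 57)) = Add(-488, Mul(9, 57)) = Add(-488, 513) = 25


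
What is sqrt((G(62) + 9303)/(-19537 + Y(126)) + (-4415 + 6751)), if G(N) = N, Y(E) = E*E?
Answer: sqrt(31274938191)/3661 ≈ 48.306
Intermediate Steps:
Y(E) = E**2
sqrt((G(62) + 9303)/(-19537 + Y(126)) + (-4415 + 6751)) = sqrt((62 + 9303)/(-19537 + 126**2) + (-4415 + 6751)) = sqrt(9365/(-19537 + 15876) + 2336) = sqrt(9365/(-3661) + 2336) = sqrt(9365*(-1/3661) + 2336) = sqrt(-9365/3661 + 2336) = sqrt(8542731/3661) = sqrt(31274938191)/3661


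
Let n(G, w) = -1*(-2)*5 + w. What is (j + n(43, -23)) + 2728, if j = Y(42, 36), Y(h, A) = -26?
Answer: 2689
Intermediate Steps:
n(G, w) = 10 + w (n(G, w) = 2*5 + w = 10 + w)
j = -26
(j + n(43, -23)) + 2728 = (-26 + (10 - 23)) + 2728 = (-26 - 13) + 2728 = -39 + 2728 = 2689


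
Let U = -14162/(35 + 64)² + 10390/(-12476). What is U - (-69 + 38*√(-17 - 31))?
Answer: 4079307271/61138638 - 152*I*√3 ≈ 66.722 - 263.27*I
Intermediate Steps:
U = -139258751/61138638 (U = -14162/(99²) + 10390*(-1/12476) = -14162/9801 - 5195/6238 = -139258751/61138638 ≈ -2.2778)
U - (-69 + 38*√(-17 - 31)) = -139258751/61138638 - (-69 + 38*√(-17 - 31)) = -139258751/61138638 - (-69 + 38*√(-48)) = -139258751/61138638 - (-69 + 38*(4*I*√3)) = -139258751/61138638 - (-69 + 152*I*√3) = -139258751/61138638 + (69 - 152*I*√3) = 4079307271/61138638 - 152*I*√3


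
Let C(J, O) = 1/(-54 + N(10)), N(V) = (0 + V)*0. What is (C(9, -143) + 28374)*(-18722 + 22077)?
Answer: 5140514225/54 ≈ 9.5195e+7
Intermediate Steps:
N(V) = 0 (N(V) = V*0 = 0)
C(J, O) = -1/54 (C(J, O) = 1/(-54 + 0) = 1/(-54) = -1/54)
(C(9, -143) + 28374)*(-18722 + 22077) = (-1/54 + 28374)*(-18722 + 22077) = (1532195/54)*3355 = 5140514225/54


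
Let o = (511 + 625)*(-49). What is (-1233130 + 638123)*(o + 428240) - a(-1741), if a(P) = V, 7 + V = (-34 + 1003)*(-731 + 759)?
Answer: -221685355157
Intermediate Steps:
o = -55664 (o = 1136*(-49) = -55664)
V = 27125 (V = -7 + (-34 + 1003)*(-731 + 759) = -7 + 969*28 = -7 + 27132 = 27125)
a(P) = 27125
(-1233130 + 638123)*(o + 428240) - a(-1741) = (-1233130 + 638123)*(-55664 + 428240) - 1*27125 = -595007*372576 - 27125 = -221685328032 - 27125 = -221685355157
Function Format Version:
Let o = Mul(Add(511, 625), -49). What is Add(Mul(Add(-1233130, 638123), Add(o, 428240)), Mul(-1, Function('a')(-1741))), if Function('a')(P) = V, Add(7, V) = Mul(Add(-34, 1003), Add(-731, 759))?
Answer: -221685355157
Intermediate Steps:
o = -55664 (o = Mul(1136, -49) = -55664)
V = 27125 (V = Add(-7, Mul(Add(-34, 1003), Add(-731, 759))) = Add(-7, Mul(969, 28)) = Add(-7, 27132) = 27125)
Function('a')(P) = 27125
Add(Mul(Add(-1233130, 638123), Add(o, 428240)), Mul(-1, Function('a')(-1741))) = Add(Mul(Add(-1233130, 638123), Add(-55664, 428240)), Mul(-1, 27125)) = Add(Mul(-595007, 372576), -27125) = Add(-221685328032, -27125) = -221685355157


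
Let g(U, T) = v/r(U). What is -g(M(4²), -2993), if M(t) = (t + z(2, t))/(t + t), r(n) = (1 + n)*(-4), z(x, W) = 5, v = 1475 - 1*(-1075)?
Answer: 20400/53 ≈ 384.91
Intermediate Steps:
v = 2550 (v = 1475 + 1075 = 2550)
r(n) = -4 - 4*n
M(t) = (5 + t)/(2*t) (M(t) = (t + 5)/(t + t) = (5 + t)/((2*t)) = (5 + t)*(1/(2*t)) = (5 + t)/(2*t))
g(U, T) = 2550/(-4 - 4*U)
-g(M(4²), -2993) = -(-1275)/(2 + 2*((5 + 4²)/(2*(4²)))) = -(-1275)/(2 + 2*((½)*(5 + 16)/16)) = -(-1275)/(2 + 2*((½)*(1/16)*21)) = -(-1275)/(2 + 2*(21/32)) = -(-1275)/(2 + 21/16) = -(-1275)/53/16 = -(-1275)*16/53 = -1*(-20400/53) = 20400/53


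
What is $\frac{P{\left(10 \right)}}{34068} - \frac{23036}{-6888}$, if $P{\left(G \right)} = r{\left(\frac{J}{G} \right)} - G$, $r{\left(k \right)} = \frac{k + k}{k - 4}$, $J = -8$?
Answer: $\frac{98090483}{29332548} \approx 3.3441$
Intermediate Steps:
$r{\left(k \right)} = \frac{2 k}{-4 + k}$
$P{\left(G \right)} = - G - \frac{16}{G \left(-4 - \frac{8}{G}\right)}$ ($P{\left(G \right)} = \frac{2 \left(- \frac{8}{G}\right)}{-4 - \frac{8}{G}} - G = - \frac{16}{G \left(-4 - \frac{8}{G}\right)} - G = - G - \frac{16}{G \left(-4 - \frac{8}{G}\right)}$)
$\frac{P{\left(10 \right)}}{34068} - \frac{23036}{-6888} = \frac{\frac{1}{2 + 10} \left(4 - 10 \left(2 + 10\right)\right)}{34068} - \frac{23036}{-6888} = \frac{4 - 10 \cdot 12}{12} \cdot \frac{1}{34068} - - \frac{5759}{1722} = \frac{4 - 120}{12} \cdot \frac{1}{34068} + \frac{5759}{1722} = \frac{1}{12} \left(-116\right) \frac{1}{34068} + \frac{5759}{1722} = \left(- \frac{29}{3}\right) \frac{1}{34068} + \frac{5759}{1722} = - \frac{29}{102204} + \frac{5759}{1722} = \frac{98090483}{29332548}$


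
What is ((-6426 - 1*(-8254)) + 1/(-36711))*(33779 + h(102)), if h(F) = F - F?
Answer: 2266831234753/36711 ≈ 6.1748e+7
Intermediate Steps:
h(F) = 0
((-6426 - 1*(-8254)) + 1/(-36711))*(33779 + h(102)) = ((-6426 - 1*(-8254)) + 1/(-36711))*(33779 + 0) = ((-6426 + 8254) - 1/36711)*33779 = (1828 - 1/36711)*33779 = (67107707/36711)*33779 = 2266831234753/36711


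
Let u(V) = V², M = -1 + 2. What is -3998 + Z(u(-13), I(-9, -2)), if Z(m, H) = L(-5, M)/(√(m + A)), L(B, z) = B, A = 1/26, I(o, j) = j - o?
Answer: -3998 - √114270/879 ≈ -3998.4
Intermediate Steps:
M = 1
A = 1/26 ≈ 0.038462
Z(m, H) = -5/√(1/26 + m) (Z(m, H) = -5/√(m + 1/26) = -5/√(1/26 + m))
-3998 + Z(u(-13), I(-9, -2)) = -3998 - 5*√26/√(1 + 26*(-13)²) = -3998 - 5*√26/√(1 + 26*169) = -3998 - 5*√26/√(1 + 4394) = -3998 - 5*√26/√4395 = -3998 - 5*√26*√4395/4395 = -3998 - √114270/879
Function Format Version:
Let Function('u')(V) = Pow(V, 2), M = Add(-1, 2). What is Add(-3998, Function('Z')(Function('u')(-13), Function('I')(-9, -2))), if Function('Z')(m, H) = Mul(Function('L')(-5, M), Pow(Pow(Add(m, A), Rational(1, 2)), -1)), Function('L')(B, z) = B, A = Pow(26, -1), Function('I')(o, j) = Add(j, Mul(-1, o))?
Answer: Add(-3998, Mul(Rational(-1, 879), Pow(114270, Rational(1, 2)))) ≈ -3998.4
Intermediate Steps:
M = 1
A = Rational(1, 26) ≈ 0.038462
Function('Z')(m, H) = Mul(-5, Pow(Add(Rational(1, 26), m), Rational(-1, 2))) (Function('Z')(m, H) = Mul(-5, Pow(Pow(Add(m, Rational(1, 26)), Rational(1, 2)), -1)) = Mul(-5, Pow(Pow(Add(Rational(1, 26), m), Rational(1, 2)), -1)) = Mul(-5, Pow(Add(Rational(1, 26), m), Rational(-1, 2))))
Add(-3998, Function('Z')(Function('u')(-13), Function('I')(-9, -2))) = Add(-3998, Mul(-5, Pow(26, Rational(1, 2)), Pow(Add(1, Mul(26, Pow(-13, 2))), Rational(-1, 2)))) = Add(-3998, Mul(-5, Pow(26, Rational(1, 2)), Pow(Add(1, Mul(26, 169)), Rational(-1, 2)))) = Add(-3998, Mul(-5, Pow(26, Rational(1, 2)), Pow(Add(1, 4394), Rational(-1, 2)))) = Add(-3998, Mul(-5, Pow(26, Rational(1, 2)), Pow(4395, Rational(-1, 2)))) = Add(-3998, Mul(-5, Pow(26, Rational(1, 2)), Mul(Rational(1, 4395), Pow(4395, Rational(1, 2))))) = Add(-3998, Mul(Rational(-1, 879), Pow(114270, Rational(1, 2))))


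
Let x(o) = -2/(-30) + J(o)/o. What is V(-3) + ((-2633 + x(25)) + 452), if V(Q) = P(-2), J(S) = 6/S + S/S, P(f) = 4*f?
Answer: -4104157/1875 ≈ -2188.9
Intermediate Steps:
J(S) = 1 + 6/S (J(S) = 6/S + 1 = 1 + 6/S)
V(Q) = -8 (V(Q) = 4*(-2) = -8)
x(o) = 1/15 + (6 + o)/o² (x(o) = -2/(-30) + ((6 + o)/o)/o = -2*(-1/30) + (6 + o)/o² = 1/15 + (6 + o)/o²)
V(-3) + ((-2633 + x(25)) + 452) = -8 + ((-2633 + (6 + 25 + (1/15)*25²)/25²) + 452) = -8 + ((-2633 + (6 + 25 + (1/15)*625)/625) + 452) = -8 + ((-2633 + (6 + 25 + 125/3)/625) + 452) = -8 + ((-2633 + (1/625)*(218/3)) + 452) = -8 + ((-2633 + 218/1875) + 452) = -8 + (-4936657/1875 + 452) = -8 - 4089157/1875 = -4104157/1875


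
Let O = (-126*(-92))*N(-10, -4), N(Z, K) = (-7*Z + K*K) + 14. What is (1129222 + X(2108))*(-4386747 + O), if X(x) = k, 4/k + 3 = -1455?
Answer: -885641947907764/243 ≈ -3.6446e+12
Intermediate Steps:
k = -2/729 (k = 4/(-3 - 1455) = 4/(-1458) = 4*(-1/1458) = -2/729 ≈ -0.0027435)
X(x) = -2/729
N(Z, K) = 14 + K**2 - 7*Z (N(Z, K) = (-7*Z + K**2) + 14 = (K**2 - 7*Z) + 14 = 14 + K**2 - 7*Z)
O = 1159200 (O = (-126*(-92))*(14 + (-4)**2 - 7*(-10)) = 11592*(14 + 16 + 70) = 11592*100 = 1159200)
(1129222 + X(2108))*(-4386747 + O) = (1129222 - 2/729)*(-4386747 + 1159200) = (823202836/729)*(-3227547) = -885641947907764/243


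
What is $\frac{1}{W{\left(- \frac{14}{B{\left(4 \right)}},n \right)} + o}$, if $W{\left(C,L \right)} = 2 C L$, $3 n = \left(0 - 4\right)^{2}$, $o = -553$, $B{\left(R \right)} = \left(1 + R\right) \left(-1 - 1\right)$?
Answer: $- \frac{15}{8071} \approx -0.0018585$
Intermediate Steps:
$B{\left(R \right)} = -2 - 2 R$ ($B{\left(R \right)} = \left(1 + R\right) \left(-2\right) = -2 - 2 R$)
$n = \frac{16}{3}$ ($n = \frac{\left(0 - 4\right)^{2}}{3} = \frac{\left(-4\right)^{2}}{3} = \frac{1}{3} \cdot 16 = \frac{16}{3} \approx 5.3333$)
$W{\left(C,L \right)} = 2 C L$
$\frac{1}{W{\left(- \frac{14}{B{\left(4 \right)}},n \right)} + o} = \frac{1}{2 \left(- \frac{14}{-2 - 8}\right) \frac{16}{3} - 553} = \frac{1}{2 \left(- \frac{14}{-10}\right) \frac{16}{3} - 553} = \frac{1}{2 \left(\left(-14\right) \left(- \frac{1}{10}\right)\right) \frac{16}{3} - 553} = \frac{1}{2 \cdot \frac{7}{5} \cdot \frac{16}{3} - 553} = \frac{1}{\frac{224}{15} - 553} = \frac{1}{- \frac{8071}{15}} = - \frac{15}{8071}$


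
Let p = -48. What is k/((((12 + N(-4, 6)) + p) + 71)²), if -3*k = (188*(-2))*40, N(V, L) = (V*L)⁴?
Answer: 15040/330295619163 ≈ 4.5535e-8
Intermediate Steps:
N(V, L) = L⁴*V⁴ (N(V, L) = (L*V)⁴ = L⁴*V⁴)
k = 15040/3 (k = -188*(-2)*40/3 = -(-376)*40/3 = -⅓*(-15040) = 15040/3 ≈ 5013.3)
k/((((12 + N(-4, 6)) + p) + 71)²) = 15040/(3*((((12 + 6⁴*(-4)⁴) - 48) + 71)²)) = 15040/(3*((((12 + 1296*256) - 48) + 71)²)) = 15040/(3*((((12 + 331776) - 48) + 71)²)) = 15040/(3*(((331788 - 48) + 71)²)) = 15040/(3*((331740 + 71)²)) = 15040/(3*(331811²)) = (15040/3)/110098539721 = (15040/3)*(1/110098539721) = 15040/330295619163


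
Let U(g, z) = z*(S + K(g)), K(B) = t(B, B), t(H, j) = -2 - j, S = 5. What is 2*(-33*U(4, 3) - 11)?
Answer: 176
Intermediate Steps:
K(B) = -2 - B
U(g, z) = z*(3 - g) (U(g, z) = z*(5 + (-2 - g)) = z*(3 - g))
2*(-33*U(4, 3) - 11) = 2*(-99*(3 - 1*4) - 11) = 2*(-99*(3 - 4) - 11) = 2*(-99*(-1) - 11) = 2*(-33*(-3) - 11) = 2*(99 - 11) = 2*88 = 176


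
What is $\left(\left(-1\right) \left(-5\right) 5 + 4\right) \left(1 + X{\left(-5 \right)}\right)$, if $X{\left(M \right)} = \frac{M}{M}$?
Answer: $58$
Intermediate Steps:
$X{\left(M \right)} = 1$
$\left(\left(-1\right) \left(-5\right) 5 + 4\right) \left(1 + X{\left(-5 \right)}\right) = \left(\left(-1\right) \left(-5\right) 5 + 4\right) \left(1 + 1\right) = \left(5 \cdot 5 + 4\right) 2 = \left(25 + 4\right) 2 = 29 \cdot 2 = 58$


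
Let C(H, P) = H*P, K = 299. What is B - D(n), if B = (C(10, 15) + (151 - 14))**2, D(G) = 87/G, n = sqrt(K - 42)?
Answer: 82369 - 87*sqrt(257)/257 ≈ 82364.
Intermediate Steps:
n = sqrt(257) (n = sqrt(299 - 42) = sqrt(257) ≈ 16.031)
B = 82369 (B = (10*15 + (151 - 14))**2 = (150 + 137)**2 = 287**2 = 82369)
B - D(n) = 82369 - 87/(sqrt(257)) = 82369 - 87*sqrt(257)/257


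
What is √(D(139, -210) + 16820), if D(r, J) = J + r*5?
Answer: √17305 ≈ 131.55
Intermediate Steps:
D(r, J) = J + 5*r
√(D(139, -210) + 16820) = √((-210 + 5*139) + 16820) = √((-210 + 695) + 16820) = √(485 + 16820) = √17305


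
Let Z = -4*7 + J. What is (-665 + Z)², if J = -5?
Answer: 487204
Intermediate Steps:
Z = -33 (Z = -4*7 - 5 = -28 - 5 = -33)
(-665 + Z)² = (-665 - 33)² = (-698)² = 487204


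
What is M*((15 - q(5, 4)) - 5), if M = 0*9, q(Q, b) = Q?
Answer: 0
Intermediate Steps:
M = 0
M*((15 - q(5, 4)) - 5) = 0*((15 - 1*5) - 5) = 0*((15 - 5) - 5) = 0*(10 - 5) = 0*5 = 0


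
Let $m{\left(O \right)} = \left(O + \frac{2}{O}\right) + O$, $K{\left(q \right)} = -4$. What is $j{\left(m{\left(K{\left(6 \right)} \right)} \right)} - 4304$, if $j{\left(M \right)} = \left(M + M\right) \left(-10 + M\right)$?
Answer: $- \frac{7979}{2} \approx -3989.5$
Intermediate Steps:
$m{\left(O \right)} = 2 O + \frac{2}{O}$
$j{\left(M \right)} = 2 M \left(-10 + M\right)$
$j{\left(m{\left(K{\left(6 \right)} \right)} \right)} - 4304 = 2 \left(2 \left(-4\right) + \frac{2}{-4}\right) \left(-10 + \left(2 \left(-4\right) + \frac{2}{-4}\right)\right) - 4304 = 2 \left(-8 + 2 \left(- \frac{1}{4}\right)\right) \left(-10 + \left(-8 + 2 \left(- \frac{1}{4}\right)\right)\right) - 4304 = 2 \left(-8 - \frac{1}{2}\right) \left(-10 - \frac{17}{2}\right) - 4304 = 2 \left(- \frac{17}{2}\right) \left(-10 - \frac{17}{2}\right) - 4304 = 2 \left(- \frac{17}{2}\right) \left(- \frac{37}{2}\right) - 4304 = \frac{629}{2} - 4304 = - \frac{7979}{2}$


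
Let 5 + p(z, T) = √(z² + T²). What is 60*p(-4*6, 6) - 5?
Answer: -305 + 360*√17 ≈ 1179.3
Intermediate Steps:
p(z, T) = -5 + √(T² + z²) (p(z, T) = -5 + √(z² + T²) = -5 + √(T² + z²))
60*p(-4*6, 6) - 5 = 60*(-5 + √(6² + (-4*6)²)) - 5 = 60*(-5 + √(36 + (-24)²)) - 5 = 60*(-5 + √(36 + 576)) - 5 = 60*(-5 + √612) - 5 = 60*(-5 + 6*√17) - 5 = (-300 + 360*√17) - 5 = -305 + 360*√17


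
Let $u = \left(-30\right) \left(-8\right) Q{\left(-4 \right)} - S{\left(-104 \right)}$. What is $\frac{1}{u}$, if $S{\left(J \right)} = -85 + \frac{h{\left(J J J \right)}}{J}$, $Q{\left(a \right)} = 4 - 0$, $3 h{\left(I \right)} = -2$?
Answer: $\frac{156}{163019} \approx 0.00095694$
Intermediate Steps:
$h{\left(I \right)} = - \frac{2}{3}$ ($h{\left(I \right)} = \frac{1}{3} \left(-2\right) = - \frac{2}{3}$)
$Q{\left(a \right)} = 4$ ($Q{\left(a \right)} = 4 + 0 = 4$)
$S{\left(J \right)} = -85 - \frac{2}{3 J}$
$u = \frac{163019}{156}$ ($u = \left(-30\right) \left(-8\right) 4 - \left(-85 - \frac{2}{3 \left(-104\right)}\right) = 240 \cdot 4 - \left(-85 - - \frac{1}{156}\right) = 960 - \left(-85 + \frac{1}{156}\right) = 960 - - \frac{13259}{156} = 960 + \frac{13259}{156} = \frac{163019}{156} \approx 1045.0$)
$\frac{1}{u} = \frac{1}{\frac{163019}{156}} = \frac{156}{163019}$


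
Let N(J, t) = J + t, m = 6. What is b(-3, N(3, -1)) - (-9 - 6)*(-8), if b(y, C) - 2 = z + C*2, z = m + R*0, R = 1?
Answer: -108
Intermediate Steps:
z = 6 (z = 6 + 1*0 = 6 + 0 = 6)
b(y, C) = 8 + 2*C (b(y, C) = 2 + (6 + C*2) = 2 + (6 + 2*C) = 8 + 2*C)
b(-3, N(3, -1)) - (-9 - 6)*(-8) = (8 + 2*(3 - 1)) - (-9 - 6)*(-8) = (8 + 2*2) - (-15)*(-8) = (8 + 4) - 1*120 = 12 - 120 = -108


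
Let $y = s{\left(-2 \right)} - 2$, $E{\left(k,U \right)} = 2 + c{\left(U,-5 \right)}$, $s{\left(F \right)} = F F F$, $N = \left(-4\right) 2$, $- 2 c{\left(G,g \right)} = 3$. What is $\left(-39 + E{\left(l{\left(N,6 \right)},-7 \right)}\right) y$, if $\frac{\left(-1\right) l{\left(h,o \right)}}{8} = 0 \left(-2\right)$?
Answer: $385$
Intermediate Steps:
$c{\left(G,g \right)} = - \frac{3}{2}$ ($c{\left(G,g \right)} = \left(- \frac{1}{2}\right) 3 = - \frac{3}{2}$)
$N = -8$
$s{\left(F \right)} = F^{3}$ ($s{\left(F \right)} = F^{2} F = F^{3}$)
$l{\left(h,o \right)} = 0$ ($l{\left(h,o \right)} = - 8 \cdot 0 \left(-2\right) = \left(-8\right) 0 = 0$)
$E{\left(k,U \right)} = \frac{1}{2}$ ($E{\left(k,U \right)} = 2 - \frac{3}{2} = \frac{1}{2}$)
$y = -10$ ($y = \left(-2\right)^{3} - 2 = -8 - 2 = -10$)
$\left(-39 + E{\left(l{\left(N,6 \right)},-7 \right)}\right) y = \left(-39 + \frac{1}{2}\right) \left(-10\right) = \left(- \frac{77}{2}\right) \left(-10\right) = 385$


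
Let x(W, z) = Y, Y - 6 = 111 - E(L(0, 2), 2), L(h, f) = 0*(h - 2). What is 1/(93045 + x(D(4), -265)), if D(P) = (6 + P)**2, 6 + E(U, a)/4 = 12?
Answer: 1/93138 ≈ 1.0737e-5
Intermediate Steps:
L(h, f) = 0 (L(h, f) = 0*(-2 + h) = 0)
E(U, a) = 24 (E(U, a) = -24 + 4*12 = -24 + 48 = 24)
Y = 93 (Y = 6 + (111 - 1*24) = 6 + (111 - 24) = 6 + 87 = 93)
x(W, z) = 93
1/(93045 + x(D(4), -265)) = 1/(93045 + 93) = 1/93138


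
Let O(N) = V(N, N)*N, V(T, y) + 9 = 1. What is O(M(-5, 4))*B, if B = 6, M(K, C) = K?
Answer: 240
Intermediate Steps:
V(T, y) = -8 (V(T, y) = -9 + 1 = -8)
O(N) = -8*N
O(M(-5, 4))*B = -8*(-5)*6 = 40*6 = 240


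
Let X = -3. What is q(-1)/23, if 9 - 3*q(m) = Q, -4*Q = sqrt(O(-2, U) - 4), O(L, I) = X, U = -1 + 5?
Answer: 3/23 + I*sqrt(7)/276 ≈ 0.13043 + 0.0095861*I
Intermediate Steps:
U = 4
O(L, I) = -3
Q = -I*sqrt(7)/4 (Q = -sqrt(-3 - 4)/4 = -I*sqrt(7)/4 ≈ -0.66144*I)
q(m) = 3 + I*sqrt(7)/12 (q(m) = 3 - (-1)*I*sqrt(7)/12 = 3 + I*sqrt(7)/12)
q(-1)/23 = (3 + I*sqrt(7)/12)/23 = (3 + I*sqrt(7)/12)*(1/23) = 3/23 + I*sqrt(7)/276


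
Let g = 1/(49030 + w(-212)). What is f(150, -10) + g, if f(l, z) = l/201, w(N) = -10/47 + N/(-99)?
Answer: 11407589951/15285752788 ≈ 0.74629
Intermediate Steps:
w(N) = -10/47 - N/99 (w(N) = -10*1/47 + N*(-1/99) = -10/47 - N/99)
f(l, z) = l/201 (f(l, z) = l*(1/201) = l/201)
g = 4653/228145564 (g = 1/(49030 + (-10/47 - 1/99*(-212))) = 1/(49030 + (-10/47 + 212/99)) = 1/(49030 + 8974/4653) = 1/(228145564/4653) = 4653/228145564 ≈ 2.0395e-5)
f(150, -10) + g = (1/201)*150 + 4653/228145564 = 50/67 + 4653/228145564 = 11407589951/15285752788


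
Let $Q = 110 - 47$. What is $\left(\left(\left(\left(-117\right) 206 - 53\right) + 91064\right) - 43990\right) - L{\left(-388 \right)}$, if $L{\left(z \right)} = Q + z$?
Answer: $23244$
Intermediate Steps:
$Q = 63$
$L{\left(z \right)} = 63 + z$
$\left(\left(\left(\left(-117\right) 206 - 53\right) + 91064\right) - 43990\right) - L{\left(-388 \right)} = \left(\left(\left(\left(-117\right) 206 - 53\right) + 91064\right) - 43990\right) - \left(63 - 388\right) = \left(\left(\left(-24102 - 53\right) + 91064\right) - 43990\right) - -325 = \left(\left(-24155 + 91064\right) - 43990\right) + 325 = \left(66909 - 43990\right) + 325 = 22919 + 325 = 23244$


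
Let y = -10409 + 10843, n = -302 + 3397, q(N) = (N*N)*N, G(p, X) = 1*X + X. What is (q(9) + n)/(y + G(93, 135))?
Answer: 239/44 ≈ 5.4318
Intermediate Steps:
G(p, X) = 2*X (G(p, X) = X + X = 2*X)
q(N) = N³ (q(N) = N²*N = N³)
n = 3095
y = 434
(q(9) + n)/(y + G(93, 135)) = (9³ + 3095)/(434 + 2*135) = (729 + 3095)/(434 + 270) = 3824/704 = 3824*(1/704) = 239/44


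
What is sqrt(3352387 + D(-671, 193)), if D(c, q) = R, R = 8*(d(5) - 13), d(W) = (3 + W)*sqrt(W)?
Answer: sqrt(3352283 + 64*sqrt(5)) ≈ 1831.0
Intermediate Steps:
d(W) = sqrt(W)*(3 + W)
R = -104 + 64*sqrt(5) (R = 8*(sqrt(5)*(3 + 5) - 13) = 8*(sqrt(5)*8 - 13) = 8*(8*sqrt(5) - 13) = 8*(-13 + 8*sqrt(5)) = -104 + 64*sqrt(5) ≈ 39.108)
D(c, q) = -104 + 64*sqrt(5)
sqrt(3352387 + D(-671, 193)) = sqrt(3352387 + (-104 + 64*sqrt(5))) = sqrt(3352283 + 64*sqrt(5))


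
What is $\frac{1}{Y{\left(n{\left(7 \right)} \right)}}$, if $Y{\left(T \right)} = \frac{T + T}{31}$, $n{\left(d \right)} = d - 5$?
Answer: $\frac{31}{4} \approx 7.75$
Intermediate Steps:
$n{\left(d \right)} = -5 + d$ ($n{\left(d \right)} = d - 5 = -5 + d$)
$Y{\left(T \right)} = \frac{2 T}{31}$ ($Y{\left(T \right)} = 2 T \frac{1}{31} = \frac{2 T}{31}$)
$\frac{1}{Y{\left(n{\left(7 \right)} \right)}} = \frac{1}{\frac{2}{31} \left(-5 + 7\right)} = \frac{1}{\frac{2}{31} \cdot 2} = \frac{1}{\frac{4}{31}} = \frac{31}{4}$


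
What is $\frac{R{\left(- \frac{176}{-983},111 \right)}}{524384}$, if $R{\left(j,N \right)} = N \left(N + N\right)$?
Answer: $\frac{12321}{262192} \approx 0.046992$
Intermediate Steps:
$R{\left(j,N \right)} = 2 N^{2}$ ($R{\left(j,N \right)} = N 2 N = 2 N^{2}$)
$\frac{R{\left(- \frac{176}{-983},111 \right)}}{524384} = \frac{2 \cdot 111^{2}}{524384} = 2 \cdot 12321 \cdot \frac{1}{524384} = 24642 \cdot \frac{1}{524384} = \frac{12321}{262192}$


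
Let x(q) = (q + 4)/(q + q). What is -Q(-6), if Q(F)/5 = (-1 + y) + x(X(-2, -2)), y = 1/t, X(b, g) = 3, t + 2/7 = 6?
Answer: -41/24 ≈ -1.7083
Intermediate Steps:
t = 40/7 (t = -2/7 + 6 = 40/7 ≈ 5.7143)
y = 7/40 (y = 1/(40/7) = 7/40 ≈ 0.17500)
x(q) = (4 + q)/(2*q) (x(q) = (4 + q)/((2*q)) = (4 + q)*(1/(2*q)) = (4 + q)/(2*q))
Q(F) = 41/24 (Q(F) = 5*((-1 + 7/40) + (½)*(4 + 3)/3) = 5*(-33/40 + (½)*(⅓)*7) = 5*(-33/40 + 7/6) = 5*(41/120) = 41/24)
-Q(-6) = -1*41/24 = -41/24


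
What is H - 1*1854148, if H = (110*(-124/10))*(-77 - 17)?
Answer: -1725932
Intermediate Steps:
H = 128216 (H = (110*(-124*⅒))*(-94) = (110*(-62/5))*(-94) = -1364*(-94) = 128216)
H - 1*1854148 = 128216 - 1*1854148 = 128216 - 1854148 = -1725932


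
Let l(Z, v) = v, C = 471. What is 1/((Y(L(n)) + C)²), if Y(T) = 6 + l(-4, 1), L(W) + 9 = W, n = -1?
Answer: 1/228484 ≈ 4.3767e-6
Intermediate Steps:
L(W) = -9 + W
Y(T) = 7 (Y(T) = 6 + 1 = 7)
1/((Y(L(n)) + C)²) = 1/((7 + 471)²) = 1/(478²) = 1/228484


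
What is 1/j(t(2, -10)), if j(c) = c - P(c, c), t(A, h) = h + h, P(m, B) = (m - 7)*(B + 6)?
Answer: -1/398 ≈ -0.0025126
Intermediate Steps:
P(m, B) = (-7 + m)*(6 + B)
t(A, h) = 2*h
j(c) = 42 - c² + 2*c (j(c) = c - (-42 - 7*c + 6*c + c*c) = c - (-42 - 7*c + 6*c + c²) = c - (-42 + c² - c) = c + (42 + c - c²) = 42 - c² + 2*c)
1/j(t(2, -10)) = 1/(42 - (2*(-10))² + 2*(2*(-10))) = 1/(42 - 1*(-20)² + 2*(-20)) = 1/(42 - 1*400 - 40) = 1/(42 - 400 - 40) = 1/(-398) = -1/398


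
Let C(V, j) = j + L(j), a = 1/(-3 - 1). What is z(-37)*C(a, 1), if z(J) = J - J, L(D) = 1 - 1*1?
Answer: 0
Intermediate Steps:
L(D) = 0 (L(D) = 1 - 1 = 0)
z(J) = 0
a = -1/4 (a = 1/(-4) = -1/4 ≈ -0.25000)
C(V, j) = j (C(V, j) = j + 0 = j)
z(-37)*C(a, 1) = 0*1 = 0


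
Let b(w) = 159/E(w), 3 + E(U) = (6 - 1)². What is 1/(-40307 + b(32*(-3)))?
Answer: -22/886595 ≈ -2.4814e-5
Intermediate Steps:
E(U) = 22 (E(U) = -3 + (6 - 1)² = -3 + 5² = -3 + 25 = 22)
b(w) = 159/22
1/(-40307 + b(32*(-3))) = 1/(-40307 + 159/22) = 1/(-886595/22) = -22/886595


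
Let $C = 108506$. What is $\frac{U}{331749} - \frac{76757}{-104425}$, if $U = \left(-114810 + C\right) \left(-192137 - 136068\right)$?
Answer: $\frac{216081240173993}{34642889325} \approx 6237.4$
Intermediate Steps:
$U = 2069004320$ ($U = \left(-114810 + 108506\right) \left(-192137 - 136068\right) = \left(-6304\right) \left(-328205\right) = 2069004320$)
$\frac{U}{331749} - \frac{76757}{-104425} = \frac{2069004320}{331749} - \frac{76757}{-104425} = 2069004320 \cdot \frac{1}{331749} - - \frac{76757}{104425} = \frac{2069004320}{331749} + \frac{76757}{104425} = \frac{216081240173993}{34642889325}$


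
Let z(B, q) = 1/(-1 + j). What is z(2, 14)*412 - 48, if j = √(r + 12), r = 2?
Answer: -212/13 + 412*√14/13 ≈ 102.27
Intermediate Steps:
j = √14 (j = √(2 + 12) = √14 ≈ 3.7417)
z(B, q) = 1/(-1 + √14)
z(2, 14)*412 - 48 = (1/13 + √14/13)*412 - 48 = (412/13 + 412*√14/13) - 48 = -212/13 + 412*√14/13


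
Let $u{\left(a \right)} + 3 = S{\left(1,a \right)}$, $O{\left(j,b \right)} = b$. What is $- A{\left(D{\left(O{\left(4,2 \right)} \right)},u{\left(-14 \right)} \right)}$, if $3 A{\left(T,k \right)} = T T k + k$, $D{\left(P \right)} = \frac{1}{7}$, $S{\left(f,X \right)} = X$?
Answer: $\frac{850}{147} \approx 5.7823$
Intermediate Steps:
$u{\left(a \right)} = -3 + a$
$D{\left(P \right)} = \frac{1}{7}$
$A{\left(T,k \right)} = \frac{k}{3} + \frac{k T^{2}}{3}$ ($A{\left(T,k \right)} = \frac{T T k + k}{3} = \frac{T^{2} k + k}{3} = \frac{k T^{2} + k}{3} = \frac{k + k T^{2}}{3} = \frac{k}{3} + \frac{k T^{2}}{3}$)
$- A{\left(D{\left(O{\left(4,2 \right)} \right)},u{\left(-14 \right)} \right)} = - \frac{\left(-3 - 14\right) \left(1 + \left(\frac{1}{7}\right)^{2}\right)}{3} = - \frac{\left(-17\right) \left(1 + \frac{1}{49}\right)}{3} = - \frac{\left(-17\right) 50}{3 \cdot 49} = \left(-1\right) \left(- \frac{850}{147}\right) = \frac{850}{147}$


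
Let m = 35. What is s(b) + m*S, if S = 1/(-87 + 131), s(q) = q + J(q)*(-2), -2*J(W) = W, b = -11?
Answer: -933/44 ≈ -21.205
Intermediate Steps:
J(W) = -W/2
s(q) = 2*q (s(q) = q - q/2*(-2) = q + q = 2*q)
S = 1/44 ≈ 0.022727
s(b) + m*S = 2*(-11) + 35*(1/44) = -22 + 35/44 = -933/44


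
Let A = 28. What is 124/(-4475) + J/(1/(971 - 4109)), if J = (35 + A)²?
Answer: -55734881074/4475 ≈ -1.2455e+7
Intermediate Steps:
J = 3969 (J = (35 + 28)² = 63² = 3969)
124/(-4475) + J/(1/(971 - 4109)) = 124/(-4475) + 3969/(1/(971 - 4109)) = 124*(-1/4475) + 3969/(1/(-3138)) = -124/4475 + 3969/(-1/3138) = -124/4475 + 3969*(-3138) = -124/4475 - 12454722 = -55734881074/4475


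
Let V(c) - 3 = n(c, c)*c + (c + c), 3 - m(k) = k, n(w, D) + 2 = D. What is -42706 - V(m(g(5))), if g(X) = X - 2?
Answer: -42709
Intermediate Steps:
n(w, D) = -2 + D
g(X) = -2 + X
m(k) = 3 - k
V(c) = 3 + 2*c + c*(-2 + c) (V(c) = 3 + ((-2 + c)*c + (c + c)) = 3 + (c*(-2 + c) + 2*c) = 3 + (2*c + c*(-2 + c)) = 3 + 2*c + c*(-2 + c))
-42706 - V(m(g(5))) = -42706 - (3 + (3 - (-2 + 5))**2) = -42706 - (3 + (3 - 1*3)**2) = -42706 - (3 + (3 - 3)**2) = -42706 - (3 + 0**2) = -42706 - (3 + 0) = -42706 - 1*3 = -42706 - 3 = -42709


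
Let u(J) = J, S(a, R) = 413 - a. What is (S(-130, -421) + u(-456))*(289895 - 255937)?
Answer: 2954346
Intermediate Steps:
(S(-130, -421) + u(-456))*(289895 - 255937) = ((413 - 1*(-130)) - 456)*(289895 - 255937) = ((413 + 130) - 456)*33958 = (543 - 456)*33958 = 87*33958 = 2954346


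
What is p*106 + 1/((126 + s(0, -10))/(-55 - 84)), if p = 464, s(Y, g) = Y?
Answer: 6197045/126 ≈ 49183.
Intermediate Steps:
p*106 + 1/((126 + s(0, -10))/(-55 - 84)) = 464*106 + 1/((126 + 0)/(-55 - 84)) = 49184 + 1/(126/(-139)) = 49184 + 1/(126*(-1/139)) = 49184 + 1/(-126/139) = 49184 - 139/126 = 6197045/126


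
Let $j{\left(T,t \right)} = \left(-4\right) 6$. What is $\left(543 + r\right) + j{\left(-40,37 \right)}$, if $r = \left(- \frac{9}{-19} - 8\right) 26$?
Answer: $\frac{6143}{19} \approx 323.32$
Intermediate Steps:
$r = - \frac{3718}{19}$ ($r = \left(\left(-9\right) \left(- \frac{1}{19}\right) - 8\right) 26 = \left(\frac{9}{19} - 8\right) 26 = \left(- \frac{143}{19}\right) 26 = - \frac{3718}{19} \approx -195.68$)
$j{\left(T,t \right)} = -24$
$\left(543 + r\right) + j{\left(-40,37 \right)} = \left(543 - \frac{3718}{19}\right) - 24 = \frac{6599}{19} - 24 = \frac{6143}{19}$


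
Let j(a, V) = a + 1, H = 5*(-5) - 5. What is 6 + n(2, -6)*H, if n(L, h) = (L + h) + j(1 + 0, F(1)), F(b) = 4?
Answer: 66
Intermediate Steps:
H = -30 (H = -25 - 5 = -30)
j(a, V) = 1 + a
n(L, h) = 2 + L + h (n(L, h) = (L + h) + (1 + (1 + 0)) = (L + h) + (1 + 1) = (L + h) + 2 = 2 + L + h)
6 + n(2, -6)*H = 6 + (2 + 2 - 6)*(-30) = 6 - 2*(-30) = 6 + 60 = 66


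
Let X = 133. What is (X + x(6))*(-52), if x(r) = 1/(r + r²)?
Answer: -145262/21 ≈ -6917.2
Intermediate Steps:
(X + x(6))*(-52) = (133 + 1/(6*(1 + 6)))*(-52) = (133 + (⅙)/7)*(-52) = (133 + (⅙)*(⅐))*(-52) = (133 + 1/42)*(-52) = (5587/42)*(-52) = -145262/21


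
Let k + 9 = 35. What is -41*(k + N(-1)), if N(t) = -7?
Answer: -779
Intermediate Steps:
k = 26 (k = -9 + 35 = 26)
-41*(k + N(-1)) = -41*(26 - 7) = -41*19 = -779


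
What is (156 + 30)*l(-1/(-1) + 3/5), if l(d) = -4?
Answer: -744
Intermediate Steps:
(156 + 30)*l(-1/(-1) + 3/5) = (156 + 30)*(-4) = 186*(-4) = -744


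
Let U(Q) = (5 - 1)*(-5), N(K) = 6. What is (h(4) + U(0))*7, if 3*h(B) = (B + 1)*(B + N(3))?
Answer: -70/3 ≈ -23.333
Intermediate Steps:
U(Q) = -20 (U(Q) = 4*(-5) = -20)
h(B) = (1 + B)*(6 + B)/3 (h(B) = ((B + 1)*(B + 6))/3 = ((1 + B)*(6 + B))/3 = (1 + B)*(6 + B)/3)
(h(4) + U(0))*7 = ((2 + (⅓)*4² + (7/3)*4) - 20)*7 = ((2 + (⅓)*16 + 28/3) - 20)*7 = ((2 + 16/3 + 28/3) - 20)*7 = (50/3 - 20)*7 = -10/3*7 = -70/3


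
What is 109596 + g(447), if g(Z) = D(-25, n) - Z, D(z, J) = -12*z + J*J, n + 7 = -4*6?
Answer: 110410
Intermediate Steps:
n = -31 (n = -7 - 4*6 = -7 - 24 = -31)
D(z, J) = J² - 12*z (D(z, J) = -12*z + J² = J² - 12*z)
g(Z) = 1261 - Z (g(Z) = ((-31)² - 12*(-25)) - Z = (961 + 300) - Z = 1261 - Z)
109596 + g(447) = 109596 + (1261 - 1*447) = 109596 + (1261 - 447) = 109596 + 814 = 110410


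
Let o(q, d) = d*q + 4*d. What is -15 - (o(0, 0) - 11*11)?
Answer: 106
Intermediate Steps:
o(q, d) = 4*d + d*q
-15 - (o(0, 0) - 11*11) = -15 - (0*(4 + 0) - 11*11) = -15 - (0*4 - 121) = -15 - (0 - 121) = -15 - 1*(-121) = -15 + 121 = 106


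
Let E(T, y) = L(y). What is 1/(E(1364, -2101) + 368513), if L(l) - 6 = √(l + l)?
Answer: 368519/135806257563 - I*√4202/135806257563 ≈ 2.7136e-6 - 4.7732e-10*I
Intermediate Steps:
L(l) = 6 + √2*√l (L(l) = 6 + √(l + l) = 6 + √(2*l) = 6 + √2*√l)
E(T, y) = 6 + √2*√y
1/(E(1364, -2101) + 368513) = 1/((6 + √2*√(-2101)) + 368513) = 1/((6 + √2*(I*√2101)) + 368513) = 1/((6 + I*√4202) + 368513) = 1/(368519 + I*√4202)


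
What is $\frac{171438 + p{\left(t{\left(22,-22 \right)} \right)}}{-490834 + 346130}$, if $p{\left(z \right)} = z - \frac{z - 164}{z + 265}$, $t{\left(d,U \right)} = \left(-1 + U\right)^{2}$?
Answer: $- \frac{1147407}{965504} \approx -1.1884$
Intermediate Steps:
$p{\left(z \right)} = z - \frac{-164 + z}{265 + z}$
$\frac{171438 + p{\left(t{\left(22,-22 \right)} \right)}}{-490834 + 346130} = \frac{171438 + \frac{164 + \left(\left(-1 - 22\right)^{2}\right)^{2} + 264 \left(-1 - 22\right)^{2}}{265 + \left(-1 - 22\right)^{2}}}{-490834 + 346130} = \frac{171438 + \frac{164 + \left(\left(-23\right)^{2}\right)^{2} + 264 \left(-23\right)^{2}}{265 + \left(-23\right)^{2}}}{-144704} = \left(171438 + \frac{164 + 529^{2} + 264 \cdot 529}{265 + 529}\right) \left(- \frac{1}{144704}\right) = \left(171438 + \frac{164 + 279841 + 139656}{794}\right) \left(- \frac{1}{144704}\right) = \left(171438 + \frac{1}{794} \cdot 419661\right) \left(- \frac{1}{144704}\right) = \left(171438 + \frac{419661}{794}\right) \left(- \frac{1}{144704}\right) = \frac{136541433}{794} \left(- \frac{1}{144704}\right) = - \frac{1147407}{965504}$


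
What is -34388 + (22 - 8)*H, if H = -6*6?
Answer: -34892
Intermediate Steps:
H = -36
-34388 + (22 - 8)*H = -34388 + (22 - 8)*(-36) = -34388 + 14*(-36) = -34388 - 504 = -34892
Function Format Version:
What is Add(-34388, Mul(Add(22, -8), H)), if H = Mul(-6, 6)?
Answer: -34892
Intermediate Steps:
H = -36
Add(-34388, Mul(Add(22, -8), H)) = Add(-34388, Mul(Add(22, -8), -36)) = Add(-34388, Mul(14, -36)) = Add(-34388, -504) = -34892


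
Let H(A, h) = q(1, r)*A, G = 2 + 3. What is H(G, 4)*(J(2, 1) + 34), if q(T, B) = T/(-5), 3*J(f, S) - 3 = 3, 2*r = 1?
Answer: -36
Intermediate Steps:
r = 1/2 (r = (1/2)*1 = 1/2 ≈ 0.50000)
J(f, S) = 2 (J(f, S) = 1 + (1/3)*3 = 1 + 1 = 2)
q(T, B) = -T/5 (q(T, B) = T*(-1/5) = -T/5)
G = 5
H(A, h) = -A/5 (H(A, h) = (-1/5*1)*A = -A/5)
H(G, 4)*(J(2, 1) + 34) = (-1/5*5)*(2 + 34) = -1*36 = -36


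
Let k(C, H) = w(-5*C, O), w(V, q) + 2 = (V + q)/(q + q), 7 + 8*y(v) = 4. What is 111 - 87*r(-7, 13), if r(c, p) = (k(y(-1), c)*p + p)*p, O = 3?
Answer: 45885/16 ≈ 2867.8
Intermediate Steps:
y(v) = -3/8 (y(v) = -7/8 + (1/8)*4 = -7/8 + 1/2 = -3/8)
w(V, q) = -2 + (V + q)/(2*q) (w(V, q) = -2 + (V + q)/(q + q) = -2 + (V + q)/((2*q)) = -2 + (V + q)*(1/(2*q)) = -2 + (V + q)/(2*q))
k(C, H) = -3/2 - 5*C/6 (k(C, H) = (1/2)*(-5*C - 3*3)/3 = (1/2)*(1/3)*(-5*C - 9) = (1/2)*(1/3)*(-9 - 5*C) = -3/2 - 5*C/6)
r(c, p) = -3*p**2/16 (r(c, p) = ((-3/2 - 5/6*(-3/8))*p + p)*p = ((-3/2 + 5/16)*p + p)*p = (-19*p/16 + p)*p = (-3*p/16)*p = -3*p**2/16)
111 - 87*r(-7, 13) = 111 - (-261)*13**2/16 = 111 - (-261)*169/16 = 111 - 87*(-507/16) = 111 + 44109/16 = 45885/16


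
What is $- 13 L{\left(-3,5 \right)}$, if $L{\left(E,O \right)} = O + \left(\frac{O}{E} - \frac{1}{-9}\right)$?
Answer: $- \frac{403}{9} \approx -44.778$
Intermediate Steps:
$L{\left(E,O \right)} = \frac{1}{9} + O + \frac{O}{E}$ ($L{\left(E,O \right)} = O + \left(\frac{O}{E} - - \frac{1}{9}\right) = O + \left(\frac{O}{E} + \frac{1}{9}\right) = O + \left(\frac{1}{9} + \frac{O}{E}\right) = \frac{1}{9} + O + \frac{O}{E}$)
$- 13 L{\left(-3,5 \right)} = - 13 \left(\frac{1}{9} + 5 + \frac{5}{-3}\right) = - 13 \left(\frac{1}{9} + 5 + 5 \left(- \frac{1}{3}\right)\right) = - 13 \left(\frac{1}{9} + 5 - \frac{5}{3}\right) = \left(-13\right) \frac{31}{9} = - \frac{403}{9}$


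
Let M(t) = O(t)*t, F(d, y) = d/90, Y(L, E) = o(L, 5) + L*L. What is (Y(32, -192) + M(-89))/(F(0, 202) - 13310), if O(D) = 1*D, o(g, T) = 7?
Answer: -4476/6655 ≈ -0.67258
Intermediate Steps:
O(D) = D
Y(L, E) = 7 + L**2 (Y(L, E) = 7 + L*L = 7 + L**2)
F(d, y) = d/90 (F(d, y) = d*(1/90) = d/90)
M(t) = t**2 (M(t) = t*t = t**2)
(Y(32, -192) + M(-89))/(F(0, 202) - 13310) = ((7 + 32**2) + (-89)**2)/((1/90)*0 - 13310) = ((7 + 1024) + 7921)/(0 - 13310) = (1031 + 7921)/(-13310) = 8952*(-1/13310) = -4476/6655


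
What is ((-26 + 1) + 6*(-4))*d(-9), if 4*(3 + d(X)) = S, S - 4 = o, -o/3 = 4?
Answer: 245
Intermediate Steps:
o = -12 (o = -3*4 = -12)
S = -8 (S = 4 - 12 = -8)
d(X) = -5 (d(X) = -3 + (¼)*(-8) = -3 - 2 = -5)
((-26 + 1) + 6*(-4))*d(-9) = ((-26 + 1) + 6*(-4))*(-5) = (-25 - 24)*(-5) = -49*(-5) = 245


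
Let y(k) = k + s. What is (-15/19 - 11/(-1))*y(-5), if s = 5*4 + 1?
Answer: 3104/19 ≈ 163.37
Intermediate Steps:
s = 21 (s = 20 + 1 = 21)
y(k) = 21 + k (y(k) = k + 21 = 21 + k)
(-15/19 - 11/(-1))*y(-5) = (-15/19 - 11/(-1))*(21 - 5) = (-15*1/19 - 11*(-1))*16 = (-15/19 + 11)*16 = (194/19)*16 = 3104/19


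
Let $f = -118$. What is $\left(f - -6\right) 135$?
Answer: $-15120$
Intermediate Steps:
$\left(f - -6\right) 135 = \left(-118 - -6\right) 135 = \left(-118 + 6\right) 135 = \left(-112\right) 135 = -15120$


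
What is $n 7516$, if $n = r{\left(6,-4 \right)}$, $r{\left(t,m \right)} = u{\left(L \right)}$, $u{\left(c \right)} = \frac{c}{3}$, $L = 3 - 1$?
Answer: $\frac{15032}{3} \approx 5010.7$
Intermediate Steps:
$L = 2$ ($L = 3 - 1 = 2$)
$u{\left(c \right)} = \frac{c}{3}$ ($u{\left(c \right)} = c \frac{1}{3} = \frac{c}{3}$)
$r{\left(t,m \right)} = \frac{2}{3}$ ($r{\left(t,m \right)} = \frac{1}{3} \cdot 2 = \frac{2}{3}$)
$n = \frac{2}{3} \approx 0.66667$
$n 7516 = \frac{2}{3} \cdot 7516 = \frac{15032}{3}$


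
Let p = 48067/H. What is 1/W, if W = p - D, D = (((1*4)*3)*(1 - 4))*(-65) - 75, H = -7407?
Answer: -7407/16824922 ≈ -0.00044024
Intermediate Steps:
p = -48067/7407 (p = 48067/(-7407) = 48067*(-1/7407) = -48067/7407 ≈ -6.4894)
D = 2265 (D = ((4*3)*(-3))*(-65) - 75 = (12*(-3))*(-65) - 75 = -36*(-65) - 75 = 2340 - 75 = 2265)
W = -16824922/7407 (W = -48067/7407 - 1*2265 = -48067/7407 - 2265 = -16824922/7407 ≈ -2271.5)
1/W = 1/(-16824922/7407) = -7407/16824922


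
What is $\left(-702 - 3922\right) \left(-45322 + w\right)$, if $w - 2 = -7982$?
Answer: $246468448$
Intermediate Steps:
$w = -7980$ ($w = 2 - 7982 = -7980$)
$\left(-702 - 3922\right) \left(-45322 + w\right) = \left(-702 - 3922\right) \left(-45322 - 7980\right) = \left(-4624\right) \left(-53302\right) = 246468448$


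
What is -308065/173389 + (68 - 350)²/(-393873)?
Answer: -45042357527/22764415199 ≈ -1.9786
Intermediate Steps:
-308065/173389 + (68 - 350)²/(-393873) = -308065*1/173389 + (-282)²*(-1/393873) = -308065/173389 + 79524*(-1/393873) = -308065/173389 - 26508/131291 = -45042357527/22764415199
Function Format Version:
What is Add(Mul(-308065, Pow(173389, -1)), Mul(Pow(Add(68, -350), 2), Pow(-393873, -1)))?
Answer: Rational(-45042357527, 22764415199) ≈ -1.9786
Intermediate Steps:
Add(Mul(-308065, Pow(173389, -1)), Mul(Pow(Add(68, -350), 2), Pow(-393873, -1))) = Add(Mul(-308065, Rational(1, 173389)), Mul(Pow(-282, 2), Rational(-1, 393873))) = Add(Rational(-308065, 173389), Mul(79524, Rational(-1, 393873))) = Add(Rational(-308065, 173389), Rational(-26508, 131291)) = Rational(-45042357527, 22764415199)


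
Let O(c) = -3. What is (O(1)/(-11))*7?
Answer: 21/11 ≈ 1.9091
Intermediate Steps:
(O(1)/(-11))*7 = -3/(-11)*7 = -3*(-1/11)*7 = (3/11)*7 = 21/11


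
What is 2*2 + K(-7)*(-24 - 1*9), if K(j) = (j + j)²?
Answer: -6464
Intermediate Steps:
K(j) = 4*j² (K(j) = (2*j)² = 4*j²)
2*2 + K(-7)*(-24 - 1*9) = 2*2 + (4*(-7)²)*(-24 - 1*9) = 4 + (4*49)*(-24 - 9) = 4 + 196*(-33) = 4 - 6468 = -6464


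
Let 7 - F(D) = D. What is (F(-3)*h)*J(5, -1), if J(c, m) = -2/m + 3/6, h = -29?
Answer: -725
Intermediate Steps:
J(c, m) = ½ - 2/m (J(c, m) = -2/m + 3*(⅙) = -2/m + ½ = ½ - 2/m)
F(D) = 7 - D
(F(-3)*h)*J(5, -1) = ((7 - 1*(-3))*(-29))*((½)*(-4 - 1)/(-1)) = ((7 + 3)*(-29))*((½)*(-1)*(-5)) = (10*(-29))*(5/2) = -290*5/2 = -725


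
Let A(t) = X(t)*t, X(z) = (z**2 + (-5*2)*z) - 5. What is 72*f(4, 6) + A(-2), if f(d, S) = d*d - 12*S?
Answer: -4070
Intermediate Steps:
X(z) = -5 + z**2 - 10*z (X(z) = (z**2 - 10*z) - 5 = -5 + z**2 - 10*z)
A(t) = t*(-5 + t**2 - 10*t) (A(t) = (-5 + t**2 - 10*t)*t = t*(-5 + t**2 - 10*t))
f(d, S) = d**2 - 12*S
72*f(4, 6) + A(-2) = 72*(4**2 - 12*6) - 2*(-5 + (-2)**2 - 10*(-2)) = 72*(16 - 72) - 2*(-5 + 4 + 20) = 72*(-56) - 2*19 = -4032 - 38 = -4070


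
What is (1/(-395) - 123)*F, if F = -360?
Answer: 3498192/79 ≈ 44281.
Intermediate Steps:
(1/(-395) - 123)*F = (1/(-395) - 123)*(-360) = (-1/395 - 123)*(-360) = -48586/395*(-360) = 3498192/79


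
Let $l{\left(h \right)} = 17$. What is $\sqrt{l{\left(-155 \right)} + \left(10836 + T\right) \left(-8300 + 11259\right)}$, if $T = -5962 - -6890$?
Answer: $\sqrt{34809693} \approx 5900.0$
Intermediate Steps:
$T = 928$ ($T = -5962 + 6890 = 928$)
$\sqrt{l{\left(-155 \right)} + \left(10836 + T\right) \left(-8300 + 11259\right)} = \sqrt{17 + \left(10836 + 928\right) \left(-8300 + 11259\right)} = \sqrt{17 + 11764 \cdot 2959} = \sqrt{17 + 34809676} = \sqrt{34809693}$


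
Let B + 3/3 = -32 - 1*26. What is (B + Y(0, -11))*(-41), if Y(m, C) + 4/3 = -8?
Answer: 8405/3 ≈ 2801.7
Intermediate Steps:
Y(m, C) = -28/3 (Y(m, C) = -4/3 - 8 = -28/3)
B = -59 (B = -1 + (-32 - 1*26) = -1 + (-32 - 26) = -1 - 58 = -59)
(B + Y(0, -11))*(-41) = (-59 - 28/3)*(-41) = -205/3*(-41) = 8405/3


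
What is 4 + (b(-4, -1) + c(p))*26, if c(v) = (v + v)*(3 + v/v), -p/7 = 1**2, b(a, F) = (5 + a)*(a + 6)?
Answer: -1400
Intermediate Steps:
b(a, F) = (5 + a)*(6 + a)
p = -7 (p = -7*1**2 = -7*1 = -7)
c(v) = 8*v (c(v) = (2*v)*(3 + 1) = (2*v)*4 = 8*v)
4 + (b(-4, -1) + c(p))*26 = 4 + ((30 + (-4)**2 + 11*(-4)) + 8*(-7))*26 = 4 + ((30 + 16 - 44) - 56)*26 = 4 + (2 - 56)*26 = 4 - 54*26 = 4 - 1404 = -1400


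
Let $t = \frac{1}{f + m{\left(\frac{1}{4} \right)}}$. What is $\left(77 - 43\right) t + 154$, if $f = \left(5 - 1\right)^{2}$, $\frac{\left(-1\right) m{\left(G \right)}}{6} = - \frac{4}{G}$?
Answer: $\frac{8641}{56} \approx 154.3$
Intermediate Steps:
$m{\left(G \right)} = \frac{24}{G}$ ($m{\left(G \right)} = - 6 \left(- \frac{4}{G}\right) = \frac{24}{G}$)
$f = 16$ ($f = 4^{2} = 16$)
$t = \frac{1}{112}$ ($t = \frac{1}{16 + \frac{24}{\frac{1}{4}}} = \frac{1}{16 + 24 \frac{1}{\frac{1}{4}}} = \frac{1}{16 + 24 \cdot 4} = \frac{1}{16 + 96} = \frac{1}{112} \approx 0.0089286$)
$\left(77 - 43\right) t + 154 = \left(77 - 43\right) \frac{1}{112} + 154 = 34 \cdot \frac{1}{112} + 154 = \frac{17}{56} + 154 = \frac{8641}{56}$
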